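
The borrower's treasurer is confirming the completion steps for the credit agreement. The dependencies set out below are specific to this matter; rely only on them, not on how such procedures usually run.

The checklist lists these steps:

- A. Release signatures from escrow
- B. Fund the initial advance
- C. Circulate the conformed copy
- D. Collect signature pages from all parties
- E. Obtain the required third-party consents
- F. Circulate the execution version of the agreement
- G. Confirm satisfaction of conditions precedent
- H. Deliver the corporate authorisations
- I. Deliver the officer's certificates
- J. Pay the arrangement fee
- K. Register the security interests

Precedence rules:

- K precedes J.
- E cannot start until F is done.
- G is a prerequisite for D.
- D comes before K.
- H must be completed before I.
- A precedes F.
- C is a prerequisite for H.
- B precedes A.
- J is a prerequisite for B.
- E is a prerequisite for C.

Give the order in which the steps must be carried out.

G, D, K, J, B, A, F, E, C, H, I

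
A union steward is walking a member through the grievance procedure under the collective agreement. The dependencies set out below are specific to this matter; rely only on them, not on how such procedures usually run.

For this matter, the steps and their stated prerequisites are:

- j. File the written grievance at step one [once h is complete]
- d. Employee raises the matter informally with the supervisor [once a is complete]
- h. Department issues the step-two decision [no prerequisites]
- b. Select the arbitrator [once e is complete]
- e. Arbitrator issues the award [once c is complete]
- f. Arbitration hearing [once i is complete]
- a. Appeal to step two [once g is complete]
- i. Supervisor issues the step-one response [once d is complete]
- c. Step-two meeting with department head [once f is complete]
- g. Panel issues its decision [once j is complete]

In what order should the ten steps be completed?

h → j → g → a → d → i → f → c → e → b

h has no prerequisites → h first.
j is the only step now ready → j.
g needed j, now all done → g.
Next only a has its prerequisites met → a.
d needed a, now all done → d.
i needed d, now all done → i.
f needed i, now all done → f.
c is the only step now ready → c.
e needed c, now all done → e.
b needed e, now all done → b.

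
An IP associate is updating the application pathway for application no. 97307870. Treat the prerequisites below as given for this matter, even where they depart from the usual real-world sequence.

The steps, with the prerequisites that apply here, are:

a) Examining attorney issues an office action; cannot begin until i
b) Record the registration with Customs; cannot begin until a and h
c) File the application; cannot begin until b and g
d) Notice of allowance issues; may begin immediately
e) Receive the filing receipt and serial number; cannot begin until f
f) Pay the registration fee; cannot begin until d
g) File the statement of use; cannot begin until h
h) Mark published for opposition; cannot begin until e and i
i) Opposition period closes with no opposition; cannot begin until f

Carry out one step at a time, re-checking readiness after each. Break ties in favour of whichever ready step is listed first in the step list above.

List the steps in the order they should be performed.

d is the only step with nothing outstanding, so it goes first.
f needed d, now all done → f.
Now e and i have their prerequisites met. e is listed earlier, so e next.
i is the only step now ready → i.
Now a and h have their prerequisites met. a is listed earlier, so a next.
Next only h has its prerequisites met → h.
b and g are both available; b is listed earlier → b.
g is the only step now ready → g.
Next only c has its prerequisites met → c.

d → f → e → i → a → h → b → g → c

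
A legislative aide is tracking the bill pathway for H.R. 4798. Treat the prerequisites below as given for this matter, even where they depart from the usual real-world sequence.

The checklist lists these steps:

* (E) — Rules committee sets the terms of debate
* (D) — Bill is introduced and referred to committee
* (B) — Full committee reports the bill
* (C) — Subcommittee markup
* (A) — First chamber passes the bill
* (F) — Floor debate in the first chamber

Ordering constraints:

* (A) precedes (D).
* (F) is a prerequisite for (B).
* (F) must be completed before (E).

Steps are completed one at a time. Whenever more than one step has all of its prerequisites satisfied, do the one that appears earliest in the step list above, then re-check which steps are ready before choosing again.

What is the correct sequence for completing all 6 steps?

Nothing is required for (C), (A) and (F). (C) is listed earlier → (C) first.
(A) and (F) are both available; (A) is listed earlier → (A).
Now (D) and (F) have their prerequisites met. (D) is listed earlier, so (D) next.
(F) is the only step now ready → (F).
Now (E) and (B) have their prerequisites met. (E) is listed earlier, so (E) next.
Next only (B) has its prerequisites met → (B).

(C) → (A) → (D) → (F) → (E) → (B)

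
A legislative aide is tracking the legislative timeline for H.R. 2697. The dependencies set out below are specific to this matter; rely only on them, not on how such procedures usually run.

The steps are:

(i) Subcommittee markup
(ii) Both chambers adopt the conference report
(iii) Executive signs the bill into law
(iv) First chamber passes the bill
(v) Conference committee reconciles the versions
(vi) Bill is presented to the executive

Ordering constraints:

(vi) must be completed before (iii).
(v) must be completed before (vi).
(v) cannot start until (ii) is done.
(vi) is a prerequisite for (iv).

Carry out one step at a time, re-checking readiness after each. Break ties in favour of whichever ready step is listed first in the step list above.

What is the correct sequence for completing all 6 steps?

Nothing is required for (i) and (ii). (i) is listed earlier → (i) first.
That leaves (ii) as the only ready step → (ii).
(v) is the only step now ready → (v).
Next only (vi) has its prerequisites met → (vi).
Ready: (iii) and (iv). (iii) is listed earlier → (iii).
Next only (iv) has its prerequisites met → (iv).

(i), (ii), (v), (vi), (iii), (iv)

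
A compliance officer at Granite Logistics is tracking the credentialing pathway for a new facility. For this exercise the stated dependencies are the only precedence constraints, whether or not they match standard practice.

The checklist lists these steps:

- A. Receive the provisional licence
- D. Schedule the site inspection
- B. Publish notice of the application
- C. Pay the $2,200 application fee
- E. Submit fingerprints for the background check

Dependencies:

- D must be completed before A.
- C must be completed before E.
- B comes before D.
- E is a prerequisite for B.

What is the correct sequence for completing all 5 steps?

Only C has no prerequisites, so it is first.
E needed C, now all done → E.
B needed E, now all done → B.
D needed B, now all done → D.
Next only A has its prerequisites met → A.

C E B D A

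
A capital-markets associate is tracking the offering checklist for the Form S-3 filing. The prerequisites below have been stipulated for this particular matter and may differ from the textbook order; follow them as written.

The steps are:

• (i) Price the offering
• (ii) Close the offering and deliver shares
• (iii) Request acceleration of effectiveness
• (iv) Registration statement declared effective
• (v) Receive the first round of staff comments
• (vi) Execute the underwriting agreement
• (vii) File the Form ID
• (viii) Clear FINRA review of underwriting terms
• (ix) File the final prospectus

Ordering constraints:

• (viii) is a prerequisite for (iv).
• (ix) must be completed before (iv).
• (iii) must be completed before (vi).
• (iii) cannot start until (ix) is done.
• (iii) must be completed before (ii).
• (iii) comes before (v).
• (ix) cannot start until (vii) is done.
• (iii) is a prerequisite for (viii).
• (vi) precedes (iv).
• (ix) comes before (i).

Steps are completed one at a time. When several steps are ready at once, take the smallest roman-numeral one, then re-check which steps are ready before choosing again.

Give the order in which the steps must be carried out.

(vii) (ix) (i) (iii) (ii) (v) (vi) (viii) (iv)

Only (vii) has no prerequisites, so it is first.
Next only (ix) has its prerequisites met → (ix).
Ready: (i) and (iii). (i) has the earlier label → (i).
(iii) needed (ix), now all done → (iii).
(ii), (v), (vi) and (viii) are all available; (ii) has the earlier label → (ii).
Ready: (v), (vi) and (viii). (v) has the earlier label → (v).
(vi) and (viii) are both available; (vi) has the earlier label → (vi).
(viii) is the only step now ready → (viii).
(iv) needed (vi), (viii) and (ix), now all done → (iv).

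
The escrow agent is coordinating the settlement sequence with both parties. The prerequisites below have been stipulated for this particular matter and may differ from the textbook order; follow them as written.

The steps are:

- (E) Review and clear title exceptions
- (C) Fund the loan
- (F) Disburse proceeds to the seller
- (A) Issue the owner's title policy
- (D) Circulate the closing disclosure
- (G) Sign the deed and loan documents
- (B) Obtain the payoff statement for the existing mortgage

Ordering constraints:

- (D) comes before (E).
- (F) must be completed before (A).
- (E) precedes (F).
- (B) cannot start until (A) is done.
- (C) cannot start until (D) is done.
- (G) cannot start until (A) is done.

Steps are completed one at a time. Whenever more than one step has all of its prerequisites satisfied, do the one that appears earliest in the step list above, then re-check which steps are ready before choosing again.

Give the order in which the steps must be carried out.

(D) (E) (C) (F) (A) (G) (B)

(D) is the only step with nothing outstanding, so it goes first.
Ready: (E) and (C). (E) is listed earlier → (E).
(F) now also ready, so the ready set is {(C), (F)}; (C) is listed earlier → (C).
(F) needed (E), now all done → (F).
That leaves (A) as the only ready step → (A).
Ready: (G) and (B). (G) is listed earlier → (G).
(B) needed (A), now all done → (B).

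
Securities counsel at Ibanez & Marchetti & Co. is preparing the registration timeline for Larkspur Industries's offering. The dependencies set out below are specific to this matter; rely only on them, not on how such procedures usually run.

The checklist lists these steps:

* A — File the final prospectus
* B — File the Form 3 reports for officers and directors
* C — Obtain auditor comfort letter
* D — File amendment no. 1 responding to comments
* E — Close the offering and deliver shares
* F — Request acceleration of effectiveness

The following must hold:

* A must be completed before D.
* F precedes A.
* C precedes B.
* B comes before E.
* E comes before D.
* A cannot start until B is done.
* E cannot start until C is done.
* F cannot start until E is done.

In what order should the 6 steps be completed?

C B E F A D

Only C has no prerequisites, so it is first.
That leaves B as the only ready step → B.
E is the only step now ready → E.
That leaves F as the only ready step → F.
A needed B and F, now all done → A.
D needed A and E, now all done → D.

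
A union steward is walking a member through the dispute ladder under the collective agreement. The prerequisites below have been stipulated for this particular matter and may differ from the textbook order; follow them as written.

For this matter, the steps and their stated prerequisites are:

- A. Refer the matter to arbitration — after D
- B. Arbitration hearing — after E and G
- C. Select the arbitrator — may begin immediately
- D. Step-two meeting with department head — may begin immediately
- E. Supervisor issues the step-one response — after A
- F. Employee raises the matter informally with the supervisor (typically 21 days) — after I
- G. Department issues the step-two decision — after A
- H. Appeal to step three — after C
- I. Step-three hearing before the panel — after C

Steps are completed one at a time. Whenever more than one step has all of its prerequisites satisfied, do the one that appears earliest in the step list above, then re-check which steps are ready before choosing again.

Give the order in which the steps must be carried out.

Nothing is required for C and D. C is listed earlier → C first.
Ready: D, H and I. D is listed earlier → D.
Now A, H and I have their prerequisites met. A is listed earlier, so A next.
E and G now also ready, so the ready set is {E, G, H, I}; E is listed earlier → E.
Ready: G, H and I. G is listed earlier → G.
B now also ready, so the ready set is {B, H, I}; B is listed earlier → B.
Ready: H and I. H is listed earlier → H.
I is the only step now ready → I.
F needed I, now all done → F.

C D A E G B H I F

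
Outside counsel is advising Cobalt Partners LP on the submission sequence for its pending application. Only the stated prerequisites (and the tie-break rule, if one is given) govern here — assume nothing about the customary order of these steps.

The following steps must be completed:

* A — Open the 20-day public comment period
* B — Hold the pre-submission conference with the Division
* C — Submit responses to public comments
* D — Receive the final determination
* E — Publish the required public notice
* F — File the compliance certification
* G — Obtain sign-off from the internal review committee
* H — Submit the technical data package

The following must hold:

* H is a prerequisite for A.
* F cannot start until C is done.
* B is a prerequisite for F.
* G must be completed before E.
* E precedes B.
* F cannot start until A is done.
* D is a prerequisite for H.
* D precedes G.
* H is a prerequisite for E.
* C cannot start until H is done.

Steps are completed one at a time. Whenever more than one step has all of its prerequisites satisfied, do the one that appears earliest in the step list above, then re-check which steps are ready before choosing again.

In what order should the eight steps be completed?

Only D has no prerequisites, so it is first.
G and H are both available; G is listed earlier → G.
H needed D, now all done → H.
Ready: A, C and E. A is listed earlier → A.
Now C and E have their prerequisites met. C is listed earlier, so C next.
That leaves E as the only ready step → E.
Next only B has its prerequisites met → B.
That leaves F as the only ready step → F.

D, G, H, A, C, E, B, F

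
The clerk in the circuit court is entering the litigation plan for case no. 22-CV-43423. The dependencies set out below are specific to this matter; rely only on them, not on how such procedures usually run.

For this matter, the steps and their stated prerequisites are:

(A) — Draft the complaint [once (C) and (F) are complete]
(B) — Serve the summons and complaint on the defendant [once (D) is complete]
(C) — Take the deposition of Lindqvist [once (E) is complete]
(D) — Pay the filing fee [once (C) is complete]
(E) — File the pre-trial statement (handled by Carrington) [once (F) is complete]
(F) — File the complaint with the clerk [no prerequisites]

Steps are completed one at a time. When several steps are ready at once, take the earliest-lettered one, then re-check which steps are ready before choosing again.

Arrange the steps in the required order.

(F) → (E) → (C) → (A) → (D) → (B)

(F) is the only step with nothing outstanding, so it goes first.
(E) needed (F), now all done → (E).
(C) needed (E), now all done → (C).
Ready: (A) and (D). (A) has the earlier label → (A).
(D) is the only step now ready → (D).
(B) is the only step now ready → (B).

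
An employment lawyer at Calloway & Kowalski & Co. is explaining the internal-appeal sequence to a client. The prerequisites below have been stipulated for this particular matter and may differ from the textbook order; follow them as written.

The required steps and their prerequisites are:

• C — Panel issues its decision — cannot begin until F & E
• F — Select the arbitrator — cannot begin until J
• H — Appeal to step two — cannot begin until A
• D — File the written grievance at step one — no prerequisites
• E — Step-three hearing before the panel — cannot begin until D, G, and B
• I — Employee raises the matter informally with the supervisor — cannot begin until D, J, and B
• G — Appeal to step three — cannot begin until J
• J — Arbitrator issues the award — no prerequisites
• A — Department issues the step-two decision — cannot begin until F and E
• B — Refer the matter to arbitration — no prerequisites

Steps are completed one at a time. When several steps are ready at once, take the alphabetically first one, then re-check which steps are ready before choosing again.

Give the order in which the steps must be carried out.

B D J F G E A C H I

Nothing is required for B, D and J. B has the earlier label → B first.
Ready: D and J. D has the earlier label → D.
Next only J has its prerequisites met → J.
F, G and I are all available; F has the earlier label → F.
G and I are both available; G has the earlier label → G.
E now also ready, so the ready set is {E, I}; E has the earlier label → E.
A and C now also ready, so the ready set is {A, C, I}; A has the earlier label → A.
C, H and I are all available; C has the earlier label → C.
H and I are both available; H has the earlier label → H.
I needed B, D and J, now all done → I.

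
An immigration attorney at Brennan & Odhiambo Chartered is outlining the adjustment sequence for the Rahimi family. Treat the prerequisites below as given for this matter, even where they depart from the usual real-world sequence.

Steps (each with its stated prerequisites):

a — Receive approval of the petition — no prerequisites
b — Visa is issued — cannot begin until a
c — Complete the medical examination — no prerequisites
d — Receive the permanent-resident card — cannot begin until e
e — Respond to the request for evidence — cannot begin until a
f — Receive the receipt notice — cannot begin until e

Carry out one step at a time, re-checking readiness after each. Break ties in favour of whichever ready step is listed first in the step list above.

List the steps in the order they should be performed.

a and c have no prerequisites; a is listed earlier, so a is first.
Ready: b, c and e. b is listed earlier → b.
Now c and e have their prerequisites met. c is listed earlier, so c next.
e needed a, now all done → e.
d and f are both available; d is listed earlier → d.
That leaves f as the only ready step → f.

a, b, c, e, d, f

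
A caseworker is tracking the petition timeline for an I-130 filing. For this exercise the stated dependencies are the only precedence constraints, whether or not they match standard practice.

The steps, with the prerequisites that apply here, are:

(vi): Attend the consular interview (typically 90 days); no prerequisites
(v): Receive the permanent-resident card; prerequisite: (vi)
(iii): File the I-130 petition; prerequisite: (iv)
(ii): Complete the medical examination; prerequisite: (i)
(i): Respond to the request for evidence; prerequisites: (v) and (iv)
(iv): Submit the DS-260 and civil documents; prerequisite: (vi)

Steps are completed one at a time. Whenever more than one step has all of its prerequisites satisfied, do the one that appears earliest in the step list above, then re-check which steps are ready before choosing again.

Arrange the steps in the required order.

(vi) is the only step with nothing outstanding, so it goes first.
(v) and (iv) are both available; (v) is listed earlier → (v).
(iv) needed (vi), now all done → (iv).
Ready: (iii) and (i). (iii) is listed earlier → (iii).
(i) needed (v) and (iv), now all done → (i).
That leaves (ii) as the only ready step → (ii).

(vi) (v) (iv) (iii) (i) (ii)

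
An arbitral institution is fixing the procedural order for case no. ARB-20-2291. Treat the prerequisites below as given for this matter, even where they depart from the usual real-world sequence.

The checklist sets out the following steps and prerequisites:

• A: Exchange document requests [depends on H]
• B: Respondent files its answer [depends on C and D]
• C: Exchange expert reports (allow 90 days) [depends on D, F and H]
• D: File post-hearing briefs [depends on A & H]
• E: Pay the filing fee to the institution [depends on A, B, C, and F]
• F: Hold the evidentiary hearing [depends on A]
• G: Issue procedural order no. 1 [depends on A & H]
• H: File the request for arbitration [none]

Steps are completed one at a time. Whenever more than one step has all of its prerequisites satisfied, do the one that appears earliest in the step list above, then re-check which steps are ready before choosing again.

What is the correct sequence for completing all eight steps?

H has no prerequisites → H first.
A is the only step now ready → A.
Ready: D, F and G. D is listed earlier → D.
Ready: F and G. F is listed earlier → F.
Now C and G have their prerequisites met. C is listed earlier, so C next.
B now also ready, so the ready set is {B, G}; B is listed earlier → B.
Ready: E and G. E is listed earlier → E.
G needed A and H, now all done → G.

H A D F C B E G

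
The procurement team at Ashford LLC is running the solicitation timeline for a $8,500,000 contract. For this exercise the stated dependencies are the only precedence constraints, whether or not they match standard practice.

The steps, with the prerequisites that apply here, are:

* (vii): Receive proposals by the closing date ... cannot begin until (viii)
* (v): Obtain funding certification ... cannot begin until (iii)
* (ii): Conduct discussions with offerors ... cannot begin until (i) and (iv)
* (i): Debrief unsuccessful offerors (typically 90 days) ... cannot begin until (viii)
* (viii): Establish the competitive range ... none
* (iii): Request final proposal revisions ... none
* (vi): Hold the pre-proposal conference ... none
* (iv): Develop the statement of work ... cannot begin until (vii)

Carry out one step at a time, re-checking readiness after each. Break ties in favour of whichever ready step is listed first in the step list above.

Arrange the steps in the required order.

(viii) → (vii) → (i) → (iii) → (v) → (vi) → (iv) → (ii)

Nothing is required for (viii), (iii) and (vi). (viii) is listed earlier → (viii) first.
(vii) and (i) now also ready, so the ready set is {(vii), (i), (iii), (vi)}; (vii) is listed earlier → (vii).
(iv) now also ready, so the ready set is {(i), (iii), (vi), (iv)}; (i) is listed earlier → (i).
Ready: (iii), (vi) and (iv). (iii) is listed earlier → (iii).
(v), (vi) and (iv) are all available; (v) is listed earlier → (v).
Now (vi) and (iv) have their prerequisites met. (vi) is listed earlier, so (vi) next.
(iv) needed (vii), now all done → (iv).
Next only (ii) has its prerequisites met → (ii).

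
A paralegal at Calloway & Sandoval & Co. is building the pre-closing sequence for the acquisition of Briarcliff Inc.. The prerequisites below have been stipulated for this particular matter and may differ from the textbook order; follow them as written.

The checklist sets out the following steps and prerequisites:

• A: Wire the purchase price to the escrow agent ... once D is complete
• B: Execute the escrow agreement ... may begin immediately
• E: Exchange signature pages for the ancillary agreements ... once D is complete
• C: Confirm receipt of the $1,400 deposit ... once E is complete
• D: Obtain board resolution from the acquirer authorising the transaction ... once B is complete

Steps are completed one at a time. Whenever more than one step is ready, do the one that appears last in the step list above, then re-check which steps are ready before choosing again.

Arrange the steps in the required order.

B, D, E, C, A

B has no prerequisites → B first.
D is the only step now ready → D.
E and A are both available; E is listed later → E.
C and A are both available; C is listed later → C.
A needed D, now all done → A.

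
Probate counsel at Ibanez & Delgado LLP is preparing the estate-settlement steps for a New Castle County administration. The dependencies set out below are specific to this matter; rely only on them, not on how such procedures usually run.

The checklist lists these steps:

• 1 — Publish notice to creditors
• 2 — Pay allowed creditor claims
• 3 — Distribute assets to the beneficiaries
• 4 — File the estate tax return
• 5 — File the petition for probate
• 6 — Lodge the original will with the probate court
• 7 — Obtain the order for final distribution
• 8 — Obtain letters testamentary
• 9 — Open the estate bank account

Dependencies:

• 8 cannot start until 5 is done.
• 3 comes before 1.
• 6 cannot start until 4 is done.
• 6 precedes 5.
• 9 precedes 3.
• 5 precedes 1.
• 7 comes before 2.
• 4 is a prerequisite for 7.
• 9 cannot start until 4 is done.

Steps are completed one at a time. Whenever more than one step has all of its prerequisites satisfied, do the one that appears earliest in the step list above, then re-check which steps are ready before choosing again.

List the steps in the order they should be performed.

4, 6, 5, 7, 2, 8, 9, 3, 1

4 has no prerequisites → 4 first.
6, 7 and 9 are all available; 6 is listed earlier → 6.
5 now also ready, so the ready set is {5, 7, 9}; 5 is listed earlier → 5.
8 now also ready, so the ready set is {7, 8, 9}; 7 is listed earlier → 7.
2, 8 and 9 are all available; 2 is listed earlier → 2.
Now 8 and 9 have their prerequisites met. 8 is listed earlier, so 8 next.
Next only 9 has its prerequisites met → 9.
That leaves 3 as the only ready step → 3.
1 is the only step now ready → 1.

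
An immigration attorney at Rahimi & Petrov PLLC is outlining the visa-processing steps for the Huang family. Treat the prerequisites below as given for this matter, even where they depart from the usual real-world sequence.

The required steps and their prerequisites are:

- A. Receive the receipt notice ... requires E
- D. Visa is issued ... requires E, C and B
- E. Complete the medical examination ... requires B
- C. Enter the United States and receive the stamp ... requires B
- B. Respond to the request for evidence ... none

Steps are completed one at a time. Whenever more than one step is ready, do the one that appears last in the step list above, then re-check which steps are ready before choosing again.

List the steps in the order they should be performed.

B is the only step with nothing outstanding, so it goes first.
Ready: C and E. C is listed later → C.
That leaves E as the only ready step → E.
Ready: D and A. D is listed later → D.
A needed E, now all done → A.

B C E D A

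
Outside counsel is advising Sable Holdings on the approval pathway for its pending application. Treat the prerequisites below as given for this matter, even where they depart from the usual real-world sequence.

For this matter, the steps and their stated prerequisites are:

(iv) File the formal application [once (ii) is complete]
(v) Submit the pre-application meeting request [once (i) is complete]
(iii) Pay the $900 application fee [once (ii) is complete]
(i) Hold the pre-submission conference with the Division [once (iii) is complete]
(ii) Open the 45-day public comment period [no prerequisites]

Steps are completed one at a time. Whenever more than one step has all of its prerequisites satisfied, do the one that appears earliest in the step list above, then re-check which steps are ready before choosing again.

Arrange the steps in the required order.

(ii), (iv), (iii), (i), (v)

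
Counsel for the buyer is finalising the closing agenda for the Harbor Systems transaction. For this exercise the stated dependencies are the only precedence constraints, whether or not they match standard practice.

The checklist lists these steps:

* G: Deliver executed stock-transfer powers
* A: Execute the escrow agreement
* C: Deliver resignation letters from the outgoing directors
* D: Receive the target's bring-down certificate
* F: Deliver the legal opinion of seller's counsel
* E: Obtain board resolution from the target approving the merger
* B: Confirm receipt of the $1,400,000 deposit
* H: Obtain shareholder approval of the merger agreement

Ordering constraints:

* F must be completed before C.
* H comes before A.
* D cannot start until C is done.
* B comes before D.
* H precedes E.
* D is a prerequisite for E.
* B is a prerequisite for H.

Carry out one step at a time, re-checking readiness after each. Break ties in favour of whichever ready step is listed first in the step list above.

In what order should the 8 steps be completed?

G F C B D H A E

Nothing is required for G, F and B. G is listed earlier → G first.
Now F and B have their prerequisites met. F is listed earlier, so F next.
Ready: C and B. C is listed earlier → C.
B is the only step now ready → B.
Ready: D and H. D is listed earlier → D.
H is the only step now ready → H.
Now A and E have their prerequisites met. A is listed earlier, so A next.
E is the only step now ready → E.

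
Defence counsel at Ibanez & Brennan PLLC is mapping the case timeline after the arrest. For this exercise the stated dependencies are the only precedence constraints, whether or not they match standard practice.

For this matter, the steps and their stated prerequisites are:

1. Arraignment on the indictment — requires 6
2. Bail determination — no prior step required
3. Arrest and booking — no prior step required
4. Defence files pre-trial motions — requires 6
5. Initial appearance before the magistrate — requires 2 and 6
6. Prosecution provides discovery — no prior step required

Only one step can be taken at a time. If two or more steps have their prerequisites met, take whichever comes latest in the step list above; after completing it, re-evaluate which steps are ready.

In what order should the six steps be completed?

6, 3 and 2 have no prerequisites; 6 is listed later, so 6 is first.
4 and 1 now also ready, so the ready set is {4, 3, 2, 1}; 4 is listed later → 4.
Now 3, 2 and 1 have their prerequisites met. 3 is listed later, so 3 next.
2 and 1 are both available; 2 is listed later → 2.
Now 5 and 1 have their prerequisites met. 5 is listed later, so 5 next.
1 needed 6, now all done → 1.

6, 4, 3, 2, 5, 1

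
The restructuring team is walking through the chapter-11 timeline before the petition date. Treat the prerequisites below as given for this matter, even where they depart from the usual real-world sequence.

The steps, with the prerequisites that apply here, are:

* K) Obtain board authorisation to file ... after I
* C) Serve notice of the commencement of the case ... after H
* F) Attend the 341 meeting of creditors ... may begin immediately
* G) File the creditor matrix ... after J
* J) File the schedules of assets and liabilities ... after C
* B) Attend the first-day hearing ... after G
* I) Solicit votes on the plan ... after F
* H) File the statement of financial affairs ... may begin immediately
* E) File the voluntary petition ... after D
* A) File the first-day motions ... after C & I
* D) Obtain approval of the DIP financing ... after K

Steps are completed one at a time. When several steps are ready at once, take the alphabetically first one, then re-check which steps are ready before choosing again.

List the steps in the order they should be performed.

F H C I A J G B K D E

Nothing is required for F and H. F has the earlier label → F first.
I now also ready, so the ready set is {H, I}; H has the earlier label → H.
C now also ready, so the ready set is {C, I}; C has the earlier label → C.
J now also ready, so the ready set is {I, J}; I has the earlier label → I.
Now A, J and K have their prerequisites met. A has the earlier label, so A next.
Now J and K have their prerequisites met. J has the earlier label, so J next.
G now also ready, so the ready set is {G, K}; G has the earlier label → G.
B now also ready, so the ready set is {B, K}; B has the earlier label → B.
That leaves K as the only ready step → K.
D is the only step now ready → D.
E is the only step now ready → E.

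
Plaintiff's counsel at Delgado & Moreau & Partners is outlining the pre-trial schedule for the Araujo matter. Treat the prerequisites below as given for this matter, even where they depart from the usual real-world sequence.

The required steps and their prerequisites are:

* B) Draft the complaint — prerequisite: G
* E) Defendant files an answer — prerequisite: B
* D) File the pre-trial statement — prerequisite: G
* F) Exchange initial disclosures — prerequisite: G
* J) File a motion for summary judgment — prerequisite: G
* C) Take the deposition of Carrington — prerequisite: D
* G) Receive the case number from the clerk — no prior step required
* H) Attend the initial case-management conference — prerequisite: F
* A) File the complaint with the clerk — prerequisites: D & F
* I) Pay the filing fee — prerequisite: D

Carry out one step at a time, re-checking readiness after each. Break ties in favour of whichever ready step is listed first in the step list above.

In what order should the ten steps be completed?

G, B, E, D, F, J, C, H, A, I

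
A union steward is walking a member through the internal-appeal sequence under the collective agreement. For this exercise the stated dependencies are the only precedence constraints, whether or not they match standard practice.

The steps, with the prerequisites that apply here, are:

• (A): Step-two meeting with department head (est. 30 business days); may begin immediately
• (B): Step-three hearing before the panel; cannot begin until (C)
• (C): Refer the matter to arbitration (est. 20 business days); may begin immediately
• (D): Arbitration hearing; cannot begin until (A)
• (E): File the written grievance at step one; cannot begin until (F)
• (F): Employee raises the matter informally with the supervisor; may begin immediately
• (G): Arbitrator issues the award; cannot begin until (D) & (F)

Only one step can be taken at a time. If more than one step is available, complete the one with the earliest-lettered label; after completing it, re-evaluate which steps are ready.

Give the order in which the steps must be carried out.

(A) → (C) → (B) → (D) → (F) → (E) → (G)

(A), (C) and (F) have no prerequisites; (A) has the earlier label, so (A) is first.
(C), (D) and (F) are all available; (C) has the earlier label → (C).
(B), (D) and (F) are all available; (B) has the earlier label → (B).
Ready: (D) and (F). (D) has the earlier label → (D).
Next only (F) has its prerequisites met → (F).
Now (E) and (G) have their prerequisites met. (E) has the earlier label, so (E) next.
(G) needed (D) and (F), now all done → (G).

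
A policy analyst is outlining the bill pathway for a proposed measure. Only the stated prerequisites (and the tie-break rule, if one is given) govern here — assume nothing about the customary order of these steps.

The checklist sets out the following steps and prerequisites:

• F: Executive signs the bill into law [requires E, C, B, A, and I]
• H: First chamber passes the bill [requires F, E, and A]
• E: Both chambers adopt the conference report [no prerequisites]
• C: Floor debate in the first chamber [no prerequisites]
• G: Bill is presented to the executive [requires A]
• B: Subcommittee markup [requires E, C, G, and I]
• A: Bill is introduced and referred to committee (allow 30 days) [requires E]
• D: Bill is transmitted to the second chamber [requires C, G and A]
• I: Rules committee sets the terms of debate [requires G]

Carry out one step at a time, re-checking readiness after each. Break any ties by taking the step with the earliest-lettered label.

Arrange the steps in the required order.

Nothing is required for C and E. C has the earlier label → C first.
That leaves E as the only ready step → E.
Next only A has its prerequisites met → A.
G needed A, now all done → G.
Now D and I have their prerequisites met. D has the earlier label, so D next.
I is the only step now ready → I.
B is the only step now ready → B.
Next only F has its prerequisites met → F.
H needed A, E and F, now all done → H.

C, E, A, G, D, I, B, F, H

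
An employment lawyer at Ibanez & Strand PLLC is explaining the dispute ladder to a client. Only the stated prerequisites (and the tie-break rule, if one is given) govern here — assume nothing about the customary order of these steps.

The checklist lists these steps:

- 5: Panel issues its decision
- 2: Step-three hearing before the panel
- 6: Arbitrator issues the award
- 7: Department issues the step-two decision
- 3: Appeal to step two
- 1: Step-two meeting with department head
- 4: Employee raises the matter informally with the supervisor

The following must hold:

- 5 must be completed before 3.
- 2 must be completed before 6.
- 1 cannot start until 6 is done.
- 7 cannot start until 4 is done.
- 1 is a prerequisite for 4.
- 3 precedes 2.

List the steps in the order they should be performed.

5 has no prerequisites → 5 first.
That leaves 3 as the only ready step → 3.
2 needed 3, now all done → 2.
That leaves 6 as the only ready step → 6.
1 is the only step now ready → 1.
Next only 4 has its prerequisites met → 4.
Next only 7 has its prerequisites met → 7.

5 3 2 6 1 4 7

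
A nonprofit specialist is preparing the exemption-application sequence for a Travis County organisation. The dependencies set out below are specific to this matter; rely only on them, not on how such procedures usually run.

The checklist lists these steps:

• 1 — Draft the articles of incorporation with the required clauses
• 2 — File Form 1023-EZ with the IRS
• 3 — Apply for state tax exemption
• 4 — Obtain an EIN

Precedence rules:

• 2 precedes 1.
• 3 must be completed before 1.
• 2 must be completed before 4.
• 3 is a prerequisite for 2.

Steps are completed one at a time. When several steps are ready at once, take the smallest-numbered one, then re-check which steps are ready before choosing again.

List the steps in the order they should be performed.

3, 2, 1, 4

3 is the only step with nothing outstanding, so it goes first.
2 is the only step now ready → 2.
1 and 4 are both available; 1 has the earlier label → 1.
4 is the only step now ready → 4.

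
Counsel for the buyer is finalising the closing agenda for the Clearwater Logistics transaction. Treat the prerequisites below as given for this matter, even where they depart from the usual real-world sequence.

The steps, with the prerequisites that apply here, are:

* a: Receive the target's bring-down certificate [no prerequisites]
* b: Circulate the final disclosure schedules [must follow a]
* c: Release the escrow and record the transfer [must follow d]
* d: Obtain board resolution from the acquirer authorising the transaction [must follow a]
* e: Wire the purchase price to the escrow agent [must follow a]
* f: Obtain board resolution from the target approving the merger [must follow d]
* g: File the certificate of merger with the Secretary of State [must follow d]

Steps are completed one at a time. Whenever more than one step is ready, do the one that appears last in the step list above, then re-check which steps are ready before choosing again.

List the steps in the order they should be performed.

a → e → d → g → f → c → b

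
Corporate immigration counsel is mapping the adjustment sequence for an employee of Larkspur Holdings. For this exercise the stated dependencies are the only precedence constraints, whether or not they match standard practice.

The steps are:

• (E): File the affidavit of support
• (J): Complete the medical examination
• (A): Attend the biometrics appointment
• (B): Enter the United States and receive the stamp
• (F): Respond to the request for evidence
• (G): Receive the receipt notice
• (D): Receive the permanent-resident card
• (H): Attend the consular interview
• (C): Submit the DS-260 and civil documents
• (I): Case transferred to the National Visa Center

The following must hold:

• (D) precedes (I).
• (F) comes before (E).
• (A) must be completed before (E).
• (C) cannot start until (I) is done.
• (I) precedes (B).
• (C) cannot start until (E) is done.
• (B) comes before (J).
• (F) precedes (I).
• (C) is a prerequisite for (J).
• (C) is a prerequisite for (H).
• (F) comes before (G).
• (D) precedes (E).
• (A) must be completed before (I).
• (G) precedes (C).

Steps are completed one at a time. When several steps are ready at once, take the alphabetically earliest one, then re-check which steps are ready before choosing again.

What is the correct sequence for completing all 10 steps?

(A) (D) (F) (E) (G) (I) (B) (C) (H) (J)

(A), (D) and (F) have no prerequisites; (A) has the earlier label, so (A) is first.
Now (D) and (F) have their prerequisites met. (D) has the earlier label, so (D) next.
That leaves (F) as the only ready step → (F).
Ready: (E), (G) and (I). (E) has the earlier label → (E).
(G) and (I) are both available; (G) has the earlier label → (G).
(I) needed (A), (D) and (F), now all done → (I).
Now (B) and (C) have their prerequisites met. (B) has the earlier label, so (B) next.
(C) needed (E), (G) and (I), now all done → (C).
(H) and (J) are both available; (H) has the earlier label → (H).
(J) is the only step now ready → (J).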